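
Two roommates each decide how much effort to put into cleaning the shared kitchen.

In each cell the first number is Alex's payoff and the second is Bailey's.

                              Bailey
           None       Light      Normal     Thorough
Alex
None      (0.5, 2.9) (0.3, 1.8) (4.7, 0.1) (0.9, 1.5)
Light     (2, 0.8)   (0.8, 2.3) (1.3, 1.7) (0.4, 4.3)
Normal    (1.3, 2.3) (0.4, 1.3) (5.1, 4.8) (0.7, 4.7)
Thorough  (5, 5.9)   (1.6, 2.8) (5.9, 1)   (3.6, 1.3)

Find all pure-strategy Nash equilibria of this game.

(Thorough, None)

For each player, find the best response to each opponent profile; mutual best responses are the pure NE.
Alex against None: payoffs 0.5, 2, 1.3, 5 → best response Thorough.
Alex against Light: payoffs 0.3, 0.8, 0.4, 1.6 → best response Thorough.
Alex against Normal: payoffs 4.7, 1.3, 5.1, 5.9 → best response Thorough.
Alex against Thorough: payoffs 0.9, 0.4, 0.7, 3.6 → best response Thorough.
Bailey against None: payoffs 2.9, 1.8, 0.1, 1.5 → best response None.
Bailey against Light: payoffs 0.8, 2.3, 1.7, 4.3 → best response Thorough.
Bailey against Normal: payoffs 2.3, 1.3, 4.8, 4.7 → best response Normal.
Bailey against Thorough: payoffs 5.9, 2.8, 1, 1.3 → best response None.
Mutual best responses: (Thorough, None).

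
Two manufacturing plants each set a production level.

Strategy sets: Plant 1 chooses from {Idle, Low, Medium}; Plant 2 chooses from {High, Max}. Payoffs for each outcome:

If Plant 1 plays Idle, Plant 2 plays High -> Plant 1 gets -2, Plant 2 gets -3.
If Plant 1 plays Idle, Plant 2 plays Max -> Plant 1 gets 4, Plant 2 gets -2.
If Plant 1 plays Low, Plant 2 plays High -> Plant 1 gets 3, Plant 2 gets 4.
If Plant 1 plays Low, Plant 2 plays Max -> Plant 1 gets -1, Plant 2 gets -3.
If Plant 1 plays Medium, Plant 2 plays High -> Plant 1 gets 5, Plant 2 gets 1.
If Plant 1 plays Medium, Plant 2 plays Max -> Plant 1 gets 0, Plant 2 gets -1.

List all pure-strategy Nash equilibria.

For each strategy profile, look for a profitable unilateral deviation.
(Idle, High): Plant 1 can switch to Low (-2 → 3). Not NE.
(Idle, Max): Plant 1 gets 4, best alternative 0; Plant 2 gets -2, best alternative -3. No profitable deviation — NE.
(Low, High): Plant 1 can switch to Medium (3 → 5). Not NE.
(Low, Max): Plant 1 can switch to Idle (-1 → 4). Not NE.
(Medium, High): Plant 1 gets 5, best alternative 3; Plant 2 gets 1, best alternative -1. No profitable deviation — NE.
(Medium, Max): Plant 1 can switch to Idle (0 → 4). Not NE.

Pure-strategy Nash equilibria: (Idle, Max) and (Medium, High)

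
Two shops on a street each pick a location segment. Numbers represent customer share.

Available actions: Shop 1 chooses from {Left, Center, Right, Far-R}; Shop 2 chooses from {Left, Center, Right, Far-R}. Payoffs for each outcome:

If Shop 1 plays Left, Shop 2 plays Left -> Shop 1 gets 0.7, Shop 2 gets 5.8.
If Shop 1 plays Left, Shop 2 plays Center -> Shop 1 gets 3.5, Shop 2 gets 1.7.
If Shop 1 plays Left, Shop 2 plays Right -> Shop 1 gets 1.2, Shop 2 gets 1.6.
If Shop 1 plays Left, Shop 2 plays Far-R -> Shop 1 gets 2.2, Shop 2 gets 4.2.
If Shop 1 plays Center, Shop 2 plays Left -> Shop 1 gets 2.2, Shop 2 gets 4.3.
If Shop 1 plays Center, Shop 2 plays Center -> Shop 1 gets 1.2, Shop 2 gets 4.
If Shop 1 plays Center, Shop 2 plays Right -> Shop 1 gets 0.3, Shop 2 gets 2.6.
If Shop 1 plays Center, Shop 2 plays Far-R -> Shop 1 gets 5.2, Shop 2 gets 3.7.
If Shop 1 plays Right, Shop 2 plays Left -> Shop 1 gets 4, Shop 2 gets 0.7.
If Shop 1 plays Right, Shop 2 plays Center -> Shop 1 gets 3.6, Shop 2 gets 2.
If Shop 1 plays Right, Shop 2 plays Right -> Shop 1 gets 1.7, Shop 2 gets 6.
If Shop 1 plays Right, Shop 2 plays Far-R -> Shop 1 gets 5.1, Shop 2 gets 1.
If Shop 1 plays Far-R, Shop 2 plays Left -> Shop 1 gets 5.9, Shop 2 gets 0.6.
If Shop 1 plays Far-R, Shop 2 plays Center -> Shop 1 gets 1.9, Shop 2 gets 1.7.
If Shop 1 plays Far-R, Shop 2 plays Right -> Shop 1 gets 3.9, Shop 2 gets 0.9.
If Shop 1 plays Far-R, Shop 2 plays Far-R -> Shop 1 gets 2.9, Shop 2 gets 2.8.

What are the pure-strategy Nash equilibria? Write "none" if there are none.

There is no pure-strategy Nash equilibrium.

Shop 1 against Left: payoffs 0.7, 2.2, 4, 5.9 → best response Far-R.
Shop 1 against Center: payoffs 3.5, 1.2, 3.6, 1.9 → best response Right.
Shop 1 against Right: payoffs 1.2, 0.3, 1.7, 3.9 → best response Far-R.
Shop 1 against Far-R: payoffs 2.2, 5.2, 5.1, 2.9 → best response Center.
Shop 2 against Left: payoffs 5.8, 1.7, 1.6, 4.2 → best response Left.
Shop 2 against Center: payoffs 4.3, 4, 2.6, 3.7 → best response Left.
Shop 2 against Right: payoffs 0.7, 2, 6, 1 → best response Right.
Shop 2 against Far-R: payoffs 0.6, 1.7, 0.9, 2.8 → best response Far-R.
No profile is a mutual best response for all players.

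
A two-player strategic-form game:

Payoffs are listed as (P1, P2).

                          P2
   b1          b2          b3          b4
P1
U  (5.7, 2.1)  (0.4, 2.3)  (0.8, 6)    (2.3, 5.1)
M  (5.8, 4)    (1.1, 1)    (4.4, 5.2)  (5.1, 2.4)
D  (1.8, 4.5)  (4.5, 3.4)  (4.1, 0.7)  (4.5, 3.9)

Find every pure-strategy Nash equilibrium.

Mark each player's best response to every combination of opponents' strategies; a profile where every player is best-responding is a pure Nash equilibrium.
P1 against b1: payoffs 5.7, 5.8, 1.8 → best response M.
P1 against b2: payoffs 0.4, 1.1, 4.5 → best response D.
P1 against b3: payoffs 0.8, 4.4, 4.1 → best response M.
P1 against b4: payoffs 2.3, 5.1, 4.5 → best response M.
P2 against U: payoffs 2.1, 2.3, 6, 5.1 → best response b3.
P2 against M: payoffs 4, 1, 5.2, 2.4 → best response b3.
P2 against D: payoffs 4.5, 3.4, 0.7, 3.9 → best response b1.
Mutual best responses: (M, b3).

(M, b3)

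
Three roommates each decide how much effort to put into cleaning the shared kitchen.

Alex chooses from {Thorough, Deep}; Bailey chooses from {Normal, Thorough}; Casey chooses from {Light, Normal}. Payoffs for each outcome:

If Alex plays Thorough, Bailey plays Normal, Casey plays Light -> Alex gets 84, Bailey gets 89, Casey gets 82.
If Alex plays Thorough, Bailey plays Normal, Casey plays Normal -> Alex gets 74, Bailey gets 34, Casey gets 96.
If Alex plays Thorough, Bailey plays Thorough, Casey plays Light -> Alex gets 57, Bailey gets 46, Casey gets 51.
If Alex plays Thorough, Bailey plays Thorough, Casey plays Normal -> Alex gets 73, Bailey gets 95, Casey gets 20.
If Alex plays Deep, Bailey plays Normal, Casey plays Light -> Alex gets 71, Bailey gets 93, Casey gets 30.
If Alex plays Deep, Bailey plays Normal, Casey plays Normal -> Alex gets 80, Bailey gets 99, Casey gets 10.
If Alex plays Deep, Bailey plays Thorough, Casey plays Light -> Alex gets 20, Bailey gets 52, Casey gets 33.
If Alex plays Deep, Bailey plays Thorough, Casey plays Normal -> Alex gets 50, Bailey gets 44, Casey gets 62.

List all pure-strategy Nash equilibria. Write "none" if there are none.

No pure-strategy Nash equilibrium.

(Thorough, Normal, Light): Casey can switch to Normal (82 → 96). Not NE.
(Thorough, Normal, Normal): Alex can switch to Deep (74 → 80). Not NE.
(Thorough, Thorough, Light): Bailey can switch to Normal (46 → 89). Not NE.
(Thorough, Thorough, Normal): Casey can switch to Light (20 → 51). Not NE.
(Deep, Normal, Light): Alex can switch to Thorough (71 → 84). Not NE.
(Deep, Normal, Normal): Casey can switch to Light (10 → 30). Not NE.
(Deep, Thorough, Light): Alex can switch to Thorough (20 → 57). Not NE.
(Deep, Thorough, Normal): Alex can switch to Thorough (50 → 73). Not NE.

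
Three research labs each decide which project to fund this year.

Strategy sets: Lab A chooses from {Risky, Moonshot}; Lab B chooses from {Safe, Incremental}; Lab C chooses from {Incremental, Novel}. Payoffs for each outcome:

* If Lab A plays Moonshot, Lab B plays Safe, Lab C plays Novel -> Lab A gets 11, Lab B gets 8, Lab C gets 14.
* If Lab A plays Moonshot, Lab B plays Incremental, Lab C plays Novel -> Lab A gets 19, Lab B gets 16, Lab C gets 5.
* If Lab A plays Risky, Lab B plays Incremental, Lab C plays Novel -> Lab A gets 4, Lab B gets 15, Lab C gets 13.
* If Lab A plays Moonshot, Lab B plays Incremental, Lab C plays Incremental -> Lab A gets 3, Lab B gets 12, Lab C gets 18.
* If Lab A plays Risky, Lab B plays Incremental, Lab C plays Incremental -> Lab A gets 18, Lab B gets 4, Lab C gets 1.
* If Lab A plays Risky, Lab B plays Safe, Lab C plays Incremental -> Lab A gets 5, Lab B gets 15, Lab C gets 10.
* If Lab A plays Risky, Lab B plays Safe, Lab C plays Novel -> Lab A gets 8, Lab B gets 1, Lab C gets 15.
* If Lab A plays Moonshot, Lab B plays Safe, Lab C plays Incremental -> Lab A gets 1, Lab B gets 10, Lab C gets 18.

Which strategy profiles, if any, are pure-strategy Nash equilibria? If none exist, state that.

(Risky, Safe, Incremental): Lab C can switch to Novel (10 → 15). Not NE.
(Risky, Safe, Novel): Lab A can switch to Moonshot (8 → 11). Not NE.
(Risky, Incremental, Incremental): Lab B can switch to Safe (4 → 15). Not NE.
(Risky, Incremental, Novel): Lab A can switch to Moonshot (4 → 19). Not NE.
(Moonshot, Safe, Incremental): Lab A can switch to Risky (1 → 5). Not NE.
(Moonshot, Safe, Novel): Lab B can switch to Incremental (8 → 16). Not NE.
(Moonshot, Incremental, Incremental): Lab A can switch to Risky (3 → 18). Not NE.
(Moonshot, Incremental, Novel): Lab C can switch to Incremental (5 → 18). Not NE.

none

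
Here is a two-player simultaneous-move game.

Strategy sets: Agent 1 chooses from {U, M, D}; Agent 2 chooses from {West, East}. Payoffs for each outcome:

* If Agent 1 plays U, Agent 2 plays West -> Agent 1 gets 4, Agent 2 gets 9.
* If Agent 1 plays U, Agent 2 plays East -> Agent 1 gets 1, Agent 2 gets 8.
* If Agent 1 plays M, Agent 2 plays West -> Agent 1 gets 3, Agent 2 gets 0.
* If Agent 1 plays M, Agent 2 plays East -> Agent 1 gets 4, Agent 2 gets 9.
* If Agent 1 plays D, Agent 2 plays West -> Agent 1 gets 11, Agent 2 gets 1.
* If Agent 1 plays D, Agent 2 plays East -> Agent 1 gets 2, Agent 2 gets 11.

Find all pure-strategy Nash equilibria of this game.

Pure NE: (M, East)

Mark each player's best response to every combination of opponents' strategies; a profile where every player is best-responding is a pure Nash equilibrium.
Agent 1 against West: payoffs 4, 3, 11 → best response D.
Agent 1 against East: payoffs 1, 4, 2 → best response M.
Agent 2 against U: payoffs 9, 8 → best response West.
Agent 2 against M: payoffs 0, 9 → best response East.
Agent 2 against D: payoffs 1, 11 → best response East.
Mutual best responses: (M, East).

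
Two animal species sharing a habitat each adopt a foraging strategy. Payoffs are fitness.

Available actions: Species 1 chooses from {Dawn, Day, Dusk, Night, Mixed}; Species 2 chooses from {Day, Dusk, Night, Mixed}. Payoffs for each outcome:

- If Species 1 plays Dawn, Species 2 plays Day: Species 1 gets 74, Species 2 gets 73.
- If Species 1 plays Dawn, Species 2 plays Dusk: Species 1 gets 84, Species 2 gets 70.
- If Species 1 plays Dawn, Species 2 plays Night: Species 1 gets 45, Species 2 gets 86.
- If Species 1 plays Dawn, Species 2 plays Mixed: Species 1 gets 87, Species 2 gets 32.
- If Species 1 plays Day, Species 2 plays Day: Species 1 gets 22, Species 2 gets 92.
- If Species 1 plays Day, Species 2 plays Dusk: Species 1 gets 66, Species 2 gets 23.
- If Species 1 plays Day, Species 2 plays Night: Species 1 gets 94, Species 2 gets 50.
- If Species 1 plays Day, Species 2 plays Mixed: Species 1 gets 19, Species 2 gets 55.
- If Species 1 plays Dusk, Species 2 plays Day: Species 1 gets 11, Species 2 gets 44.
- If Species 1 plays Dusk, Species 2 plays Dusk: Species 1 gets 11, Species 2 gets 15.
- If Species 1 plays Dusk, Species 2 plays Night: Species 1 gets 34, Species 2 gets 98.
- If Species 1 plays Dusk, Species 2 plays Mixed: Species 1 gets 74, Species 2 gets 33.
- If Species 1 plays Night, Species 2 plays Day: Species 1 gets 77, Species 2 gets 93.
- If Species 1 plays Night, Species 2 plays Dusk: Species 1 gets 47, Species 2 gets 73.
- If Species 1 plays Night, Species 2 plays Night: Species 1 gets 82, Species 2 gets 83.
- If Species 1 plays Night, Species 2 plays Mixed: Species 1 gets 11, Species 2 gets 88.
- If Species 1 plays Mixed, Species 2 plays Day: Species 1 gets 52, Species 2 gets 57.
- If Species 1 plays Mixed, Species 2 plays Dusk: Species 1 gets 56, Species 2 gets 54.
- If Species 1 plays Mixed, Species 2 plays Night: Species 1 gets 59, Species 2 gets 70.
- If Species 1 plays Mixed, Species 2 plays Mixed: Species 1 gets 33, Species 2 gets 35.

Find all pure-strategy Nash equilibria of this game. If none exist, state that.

Species 1 against Day: payoffs 74, 22, 11, 77, 52 → best response Night.
Species 1 against Dusk: payoffs 84, 66, 11, 47, 56 → best response Dawn.
Species 1 against Night: payoffs 45, 94, 34, 82, 59 → best response Day.
Species 1 against Mixed: payoffs 87, 19, 74, 11, 33 → best response Dawn.
Species 2 against Dawn: payoffs 73, 70, 86, 32 → best response Night.
Species 2 against Day: payoffs 92, 23, 50, 55 → best response Day.
Species 2 against Dusk: payoffs 44, 15, 98, 33 → best response Night.
Species 2 against Night: payoffs 93, 73, 83, 88 → best response Day.
Species 2 against Mixed: payoffs 57, 54, 70, 35 → best response Night.
Mutual best responses: (Night, Day).

Pure NE: (Night, Day)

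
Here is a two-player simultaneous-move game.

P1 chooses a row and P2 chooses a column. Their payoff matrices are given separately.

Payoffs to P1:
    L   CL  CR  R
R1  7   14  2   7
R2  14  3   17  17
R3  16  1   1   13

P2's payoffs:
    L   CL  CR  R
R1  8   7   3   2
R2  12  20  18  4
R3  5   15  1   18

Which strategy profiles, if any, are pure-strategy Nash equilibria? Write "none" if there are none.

none

For each player, find the best response to each opponent profile; mutual best responses are the pure NE.
P1 against L: payoffs 7, 14, 16 → best response R3.
P1 against CL: payoffs 14, 3, 1 → best response R1.
P1 against CR: payoffs 2, 17, 1 → best response R2.
P1 against R: payoffs 7, 17, 13 → best response R2.
P2 against R1: payoffs 8, 7, 3, 2 → best response L.
P2 against R2: payoffs 12, 20, 18, 4 → best response CL.
P2 against R3: payoffs 5, 15, 1, 18 → best response R.
No profile is a mutual best response for all players.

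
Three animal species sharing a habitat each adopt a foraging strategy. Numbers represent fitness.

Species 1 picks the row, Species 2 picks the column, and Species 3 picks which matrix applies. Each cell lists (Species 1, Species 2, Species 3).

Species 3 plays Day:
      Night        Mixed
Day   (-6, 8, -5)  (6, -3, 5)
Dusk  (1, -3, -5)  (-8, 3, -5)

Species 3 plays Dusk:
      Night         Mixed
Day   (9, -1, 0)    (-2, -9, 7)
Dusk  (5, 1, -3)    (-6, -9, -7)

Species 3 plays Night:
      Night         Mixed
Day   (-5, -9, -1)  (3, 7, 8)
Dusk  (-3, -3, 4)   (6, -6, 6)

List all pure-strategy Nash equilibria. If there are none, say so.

Species 1 against (Night, Day): payoffs -6, 1 → best response Dusk.
Species 1 against (Night, Dusk): payoffs 9, 5 → best response Day.
Species 1 against (Night, Night): payoffs -5, -3 → best response Dusk.
Species 1 against (Mixed, Day): payoffs 6, -8 → best response Day.
Species 1 against (Mixed, Dusk): payoffs -2, -6 → best response Day.
Species 1 against (Mixed, Night): payoffs 3, 6 → best response Dusk.
Species 2 against (Day, Day): payoffs 8, -3 → best response Night.
Species 2 against (Day, Dusk): payoffs -1, -9 → best response Night.
Species 2 against (Day, Night): payoffs -9, 7 → best response Mixed.
Species 2 against (Dusk, Day): payoffs -3, 3 → best response Mixed.
Species 2 against (Dusk, Dusk): payoffs 1, -9 → best response Night.
Species 2 against (Dusk, Night): payoffs -3, -6 → best response Night.
Species 3 against (Day, Night): payoffs -5, 0, -1 → best response Dusk.
Species 3 against (Day, Mixed): payoffs 5, 7, 8 → best response Night.
Species 3 against (Dusk, Night): payoffs -5, -3, 4 → best response Night.
Species 3 against (Dusk, Mixed): payoffs -5, -7, 6 → best response Night.
Mutual best responses: (Day, Night, Dusk); (Dusk, Night, Night).

The pure Nash equilibria are (Day, Night, Dusk), (Dusk, Night, Night).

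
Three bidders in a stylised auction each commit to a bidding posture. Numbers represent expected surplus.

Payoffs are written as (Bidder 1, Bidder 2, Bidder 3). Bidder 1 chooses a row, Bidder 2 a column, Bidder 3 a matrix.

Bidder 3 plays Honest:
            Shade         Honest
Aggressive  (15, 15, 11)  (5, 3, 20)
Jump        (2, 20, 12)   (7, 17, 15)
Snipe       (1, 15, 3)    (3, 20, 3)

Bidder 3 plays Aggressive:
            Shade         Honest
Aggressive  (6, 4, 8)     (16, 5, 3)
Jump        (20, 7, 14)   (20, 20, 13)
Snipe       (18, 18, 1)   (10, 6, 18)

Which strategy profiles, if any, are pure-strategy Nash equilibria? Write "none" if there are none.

Pure NE: (Aggressive, Shade, Honest)

Check each profile: it is a Nash equilibrium iff no player can strictly gain by switching unilaterally.
(Aggressive, Shade, Honest): Bidder 1 gets 15, best alternative 2; Bidder 2 gets 15, best alternative 3; Bidder 3 gets 11, best alternative 8. No profitable deviation — NE.
(Aggressive, Shade, Aggressive): Bidder 1 can switch to Jump (6 → 20). Not NE.
(Aggressive, Honest, Honest): Bidder 1 can switch to Jump (5 → 7). Not NE.
(Aggressive, Honest, Aggressive): Bidder 1 can switch to Jump (16 → 20). Not NE.
(Jump, Shade, Honest): Bidder 1 can switch to Aggressive (2 → 15). Not NE.
(Jump, Shade, Aggressive): Bidder 2 can switch to Honest (7 → 20). Not NE.
(Jump, Honest, Honest): Bidder 2 can switch to Shade (17 → 20). Not NE.
(The remaining 5 profiles each have a profitable deviation by the same check.)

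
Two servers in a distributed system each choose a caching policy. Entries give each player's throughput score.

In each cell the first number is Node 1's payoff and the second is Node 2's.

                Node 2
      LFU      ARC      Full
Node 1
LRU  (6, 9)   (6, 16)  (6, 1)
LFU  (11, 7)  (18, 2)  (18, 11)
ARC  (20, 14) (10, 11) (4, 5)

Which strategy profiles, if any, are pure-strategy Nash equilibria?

Node 1 against LFU: payoffs 6, 11, 20 → best response ARC.
Node 1 against ARC: payoffs 6, 18, 10 → best response LFU.
Node 1 against Full: payoffs 6, 18, 4 → best response LFU.
Node 2 against LRU: payoffs 9, 16, 1 → best response ARC.
Node 2 against LFU: payoffs 7, 2, 11 → best response Full.
Node 2 against ARC: payoffs 14, 11, 5 → best response LFU.
Mutual best responses: (LFU, Full); (ARC, LFU).

Pure-strategy Nash equilibria: (LFU, Full) and (ARC, LFU)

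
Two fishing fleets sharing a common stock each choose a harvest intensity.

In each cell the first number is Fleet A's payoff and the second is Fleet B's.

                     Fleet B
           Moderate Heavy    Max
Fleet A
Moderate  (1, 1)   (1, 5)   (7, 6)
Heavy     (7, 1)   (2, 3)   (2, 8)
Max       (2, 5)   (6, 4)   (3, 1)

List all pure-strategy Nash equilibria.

(Moderate, Moderate): Fleet A can switch to Heavy (1 → 7). Not NE.
(Moderate, Heavy): Fleet A can switch to Heavy (1 → 2). Not NE.
(Moderate, Max): Fleet A gets 7, best alternative 3; Fleet B gets 6, best alternative 5. No profitable deviation — NE.
(Heavy, Moderate): Fleet B can switch to Heavy (1 → 3). Not NE.
(Heavy, Heavy): Fleet A can switch to Max (2 → 6). Not NE.
(Heavy, Max): Fleet A can switch to Moderate (2 → 7). Not NE.
(Max, Moderate): Fleet A can switch to Heavy (2 → 7). Not NE.
(Max, Heavy): Fleet B can switch to Moderate (4 → 5). Not NE.
(Max, Max): Fleet A can switch to Moderate (3 → 7). Not NE.

Pure NE: (Moderate, Max)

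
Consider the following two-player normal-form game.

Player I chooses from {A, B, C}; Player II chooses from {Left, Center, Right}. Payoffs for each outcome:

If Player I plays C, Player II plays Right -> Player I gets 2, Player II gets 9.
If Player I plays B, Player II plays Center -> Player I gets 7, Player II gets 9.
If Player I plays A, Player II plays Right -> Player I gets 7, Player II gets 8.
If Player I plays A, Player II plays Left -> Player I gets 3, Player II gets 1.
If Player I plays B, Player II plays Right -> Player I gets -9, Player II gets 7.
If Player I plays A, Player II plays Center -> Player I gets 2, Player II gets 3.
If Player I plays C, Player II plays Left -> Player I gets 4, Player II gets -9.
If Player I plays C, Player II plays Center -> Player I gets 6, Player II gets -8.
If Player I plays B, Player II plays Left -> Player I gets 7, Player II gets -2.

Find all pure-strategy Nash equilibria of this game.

The pure Nash equilibria are (A, Right) and (B, Center).

For each strategy profile, look for a profitable unilateral deviation.
(A, Left): Player I can switch to B (3 → 7). Not NE.
(A, Center): Player I can switch to B (2 → 7). Not NE.
(A, Right): Player I gets 7, best alternative 2; Player II gets 8, best alternative 3. No profitable deviation — NE.
(B, Left): Player II can switch to Center (-2 → 9). Not NE.
(B, Center): Player I gets 7, best alternative 6; Player II gets 9, best alternative 7. No profitable deviation — NE.
(B, Right): Player I can switch to A (-9 → 7). Not NE.
(C, Left): Player I can switch to B (4 → 7). Not NE.
(C, Center): Player I can switch to B (6 → 7). Not NE.
(C, Right): Player I can switch to A (2 → 7). Not NE.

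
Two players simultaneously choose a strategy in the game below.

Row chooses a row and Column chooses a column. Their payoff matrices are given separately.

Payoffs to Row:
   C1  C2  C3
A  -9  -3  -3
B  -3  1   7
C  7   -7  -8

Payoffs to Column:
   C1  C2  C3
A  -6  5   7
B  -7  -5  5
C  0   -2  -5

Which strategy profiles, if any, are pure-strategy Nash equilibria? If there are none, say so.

Check each profile: it is a Nash equilibrium iff no player can strictly gain by switching unilaterally.
(A, C1): Row can switch to B (-9 → -3). Not NE.
(A, C2): Row can switch to B (-3 → 1). Not NE.
(A, C3): Row can switch to B (-3 → 7). Not NE.
(B, C1): Row can switch to C (-3 → 7). Not NE.
(B, C2): Column can switch to C3 (-5 → 5). Not NE.
(B, C3): Row gets 7, best alternative -3; Column gets 5, best alternative -5. No profitable deviation — NE.
(C, C1): Row gets 7, best alternative -3; Column gets 0, best alternative -2. No profitable deviation — NE.
(C, C2): Row can switch to A (-7 → -3). Not NE.
(The remaining 1 profile has a profitable deviation by the same check.)

Pure-strategy Nash equilibria: (B, C3), (C, C1)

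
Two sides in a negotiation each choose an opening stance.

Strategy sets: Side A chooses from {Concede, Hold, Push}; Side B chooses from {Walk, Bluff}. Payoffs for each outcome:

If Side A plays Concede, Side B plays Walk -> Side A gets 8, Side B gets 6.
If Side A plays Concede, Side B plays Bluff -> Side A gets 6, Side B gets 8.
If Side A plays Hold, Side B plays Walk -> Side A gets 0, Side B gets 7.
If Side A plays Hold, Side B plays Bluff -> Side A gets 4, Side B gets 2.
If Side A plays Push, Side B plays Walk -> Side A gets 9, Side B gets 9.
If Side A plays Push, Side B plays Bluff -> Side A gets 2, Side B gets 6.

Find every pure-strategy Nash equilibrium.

Mark each player's best response to every combination of opponents' strategies; a profile where every player is best-responding is a pure Nash equilibrium.
Side A against Walk: payoffs 8, 0, 9 → best response Push.
Side A against Bluff: payoffs 6, 4, 2 → best response Concede.
Side B against Concede: payoffs 6, 8 → best response Bluff.
Side B against Hold: payoffs 7, 2 → best response Walk.
Side B against Push: payoffs 9, 6 → best response Walk.
Mutual best responses: (Concede, Bluff); (Push, Walk).

Pure-strategy Nash equilibria: (Concede, Bluff) and (Push, Walk)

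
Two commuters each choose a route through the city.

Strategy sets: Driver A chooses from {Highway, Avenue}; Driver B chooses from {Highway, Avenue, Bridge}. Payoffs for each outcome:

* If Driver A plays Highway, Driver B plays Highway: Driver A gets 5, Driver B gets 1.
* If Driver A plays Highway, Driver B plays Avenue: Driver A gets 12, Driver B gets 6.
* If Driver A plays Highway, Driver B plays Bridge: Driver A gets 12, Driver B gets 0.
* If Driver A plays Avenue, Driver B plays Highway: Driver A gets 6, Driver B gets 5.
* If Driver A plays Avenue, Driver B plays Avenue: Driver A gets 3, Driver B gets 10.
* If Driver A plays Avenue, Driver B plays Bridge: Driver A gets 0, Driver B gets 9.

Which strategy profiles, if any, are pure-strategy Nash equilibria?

Pure NE: (Highway, Avenue)

For each player, find the best response to each opponent profile; mutual best responses are the pure NE.
Driver A against Highway: payoffs 5, 6 → best response Avenue.
Driver A against Avenue: payoffs 12, 3 → best response Highway.
Driver A against Bridge: payoffs 12, 0 → best response Highway.
Driver B against Highway: payoffs 1, 6, 0 → best response Avenue.
Driver B against Avenue: payoffs 5, 10, 9 → best response Avenue.
Mutual best responses: (Highway, Avenue).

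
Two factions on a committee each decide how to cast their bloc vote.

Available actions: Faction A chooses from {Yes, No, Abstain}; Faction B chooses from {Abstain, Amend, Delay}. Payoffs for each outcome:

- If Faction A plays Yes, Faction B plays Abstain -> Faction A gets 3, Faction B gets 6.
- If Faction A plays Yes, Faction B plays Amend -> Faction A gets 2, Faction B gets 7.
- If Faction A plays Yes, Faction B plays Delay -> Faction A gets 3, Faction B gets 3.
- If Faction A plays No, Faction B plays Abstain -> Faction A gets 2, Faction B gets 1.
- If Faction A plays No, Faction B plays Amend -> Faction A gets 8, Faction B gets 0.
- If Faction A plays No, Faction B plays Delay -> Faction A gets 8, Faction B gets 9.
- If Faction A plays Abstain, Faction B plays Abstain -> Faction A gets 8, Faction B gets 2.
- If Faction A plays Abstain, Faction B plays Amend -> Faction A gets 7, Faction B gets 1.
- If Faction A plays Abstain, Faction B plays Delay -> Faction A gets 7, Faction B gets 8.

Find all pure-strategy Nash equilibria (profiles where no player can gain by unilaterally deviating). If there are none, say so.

Pure NE: (No, Delay)

For each strategy profile, look for a profitable unilateral deviation.
(Yes, Abstain): Faction A can switch to Abstain (3 → 8). Not NE.
(Yes, Amend): Faction A can switch to No (2 → 8). Not NE.
(Yes, Delay): Faction A can switch to No (3 → 8). Not NE.
(No, Abstain): Faction A can switch to Yes (2 → 3). Not NE.
(No, Amend): Faction B can switch to Abstain (0 → 1). Not NE.
(No, Delay): Faction A gets 8, best alternative 7; Faction B gets 9, best alternative 1. No profitable deviation — NE.
(Abstain, Abstain): Faction B can switch to Delay (2 → 8). Not NE.
(The remaining 2 profiles each have a profitable deviation by the same check.)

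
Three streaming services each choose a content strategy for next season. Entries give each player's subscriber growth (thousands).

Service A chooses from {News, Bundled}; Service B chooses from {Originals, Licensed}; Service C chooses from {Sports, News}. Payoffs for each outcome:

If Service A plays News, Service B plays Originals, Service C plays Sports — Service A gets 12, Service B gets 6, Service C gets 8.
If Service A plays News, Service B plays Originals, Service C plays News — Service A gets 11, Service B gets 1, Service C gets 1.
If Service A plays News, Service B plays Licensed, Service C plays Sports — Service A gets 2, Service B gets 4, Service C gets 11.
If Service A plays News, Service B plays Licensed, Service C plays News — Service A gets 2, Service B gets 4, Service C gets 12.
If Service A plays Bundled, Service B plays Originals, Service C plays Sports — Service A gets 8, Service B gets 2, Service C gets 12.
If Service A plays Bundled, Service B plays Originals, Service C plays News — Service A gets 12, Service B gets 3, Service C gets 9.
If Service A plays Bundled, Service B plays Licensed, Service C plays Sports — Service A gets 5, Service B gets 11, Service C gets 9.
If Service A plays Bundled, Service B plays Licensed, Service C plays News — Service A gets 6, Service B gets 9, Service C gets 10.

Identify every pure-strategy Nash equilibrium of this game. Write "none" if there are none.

(News, Originals, Sports): Service A gets 12, best alternative 8; Service B gets 6, best alternative 4; Service C gets 8, best alternative 1. No profitable deviation — NE.
(News, Originals, News): Service A can switch to Bundled (11 → 12). Not NE.
(News, Licensed, Sports): Service A can switch to Bundled (2 → 5). Not NE.
(News, Licensed, News): Service A can switch to Bundled (2 → 6). Not NE.
(Bundled, Originals, Sports): Service A can switch to News (8 → 12). Not NE.
(Bundled, Originals, News): Service B can switch to Licensed (3 → 9). Not NE.
(Bundled, Licensed, Sports): Service C can switch to News (9 → 10). Not NE.
(Bundled, Licensed, News): Service A gets 6, best alternative 2; Service B gets 9, best alternative 3; Service C gets 10, best alternative 9. No profitable deviation — NE.

Pure-strategy Nash equilibria: (News, Originals, Sports) and (Bundled, Licensed, News)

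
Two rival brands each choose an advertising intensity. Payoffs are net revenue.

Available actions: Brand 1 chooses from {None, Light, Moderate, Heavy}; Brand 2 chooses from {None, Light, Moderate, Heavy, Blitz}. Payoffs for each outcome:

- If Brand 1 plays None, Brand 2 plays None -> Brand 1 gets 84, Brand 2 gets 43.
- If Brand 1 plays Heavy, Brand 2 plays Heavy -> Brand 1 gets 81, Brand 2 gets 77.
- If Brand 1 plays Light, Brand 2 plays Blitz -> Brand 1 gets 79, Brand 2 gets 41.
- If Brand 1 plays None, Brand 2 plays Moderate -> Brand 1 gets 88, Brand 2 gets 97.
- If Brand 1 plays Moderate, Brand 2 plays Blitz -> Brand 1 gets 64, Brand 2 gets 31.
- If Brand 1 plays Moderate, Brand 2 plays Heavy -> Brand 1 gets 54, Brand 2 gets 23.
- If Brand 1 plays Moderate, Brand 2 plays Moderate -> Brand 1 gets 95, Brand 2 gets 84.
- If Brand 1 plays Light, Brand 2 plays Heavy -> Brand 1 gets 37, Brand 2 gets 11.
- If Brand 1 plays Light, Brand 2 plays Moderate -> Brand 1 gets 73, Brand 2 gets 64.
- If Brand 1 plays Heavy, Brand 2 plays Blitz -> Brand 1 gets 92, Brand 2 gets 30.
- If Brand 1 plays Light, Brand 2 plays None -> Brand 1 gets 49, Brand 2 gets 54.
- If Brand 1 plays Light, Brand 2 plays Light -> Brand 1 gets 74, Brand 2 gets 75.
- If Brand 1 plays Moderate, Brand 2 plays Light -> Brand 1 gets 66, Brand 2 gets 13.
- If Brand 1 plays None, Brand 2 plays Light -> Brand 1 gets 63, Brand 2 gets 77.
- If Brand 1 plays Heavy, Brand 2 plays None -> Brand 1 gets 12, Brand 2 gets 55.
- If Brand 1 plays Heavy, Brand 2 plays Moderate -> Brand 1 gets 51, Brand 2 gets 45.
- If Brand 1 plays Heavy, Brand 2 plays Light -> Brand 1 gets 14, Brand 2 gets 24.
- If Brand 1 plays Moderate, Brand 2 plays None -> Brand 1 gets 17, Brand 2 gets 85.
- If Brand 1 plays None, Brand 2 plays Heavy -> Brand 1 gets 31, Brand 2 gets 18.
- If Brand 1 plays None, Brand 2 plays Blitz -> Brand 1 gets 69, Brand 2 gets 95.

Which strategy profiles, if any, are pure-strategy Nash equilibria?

(None, None): Brand 2 can switch to Light (43 → 77). Not NE.
(None, Light): Brand 1 can switch to Light (63 → 74). Not NE.
(None, Moderate): Brand 1 can switch to Moderate (88 → 95). Not NE.
(None, Heavy): Brand 1 can switch to Light (31 → 37). Not NE.
(None, Blitz): Brand 1 can switch to Light (69 → 79). Not NE.
(Light, None): Brand 1 can switch to None (49 → 84). Not NE.
(Light, Light): Brand 1 gets 74, best alternative 66; Brand 2 gets 75, best alternative 64. No profitable deviation — NE.
(Light, Moderate): Brand 1 can switch to None (73 → 88). Not NE.
(Light, Heavy): Brand 1 can switch to Moderate (37 → 54). Not NE.
(Heavy, Heavy): Brand 1 gets 81, best alternative 54; Brand 2 gets 77, best alternative 55. No profitable deviation — NE.
(The remaining 10 profiles each have a profitable deviation by the same check.)

(Light, Light) and (Heavy, Heavy)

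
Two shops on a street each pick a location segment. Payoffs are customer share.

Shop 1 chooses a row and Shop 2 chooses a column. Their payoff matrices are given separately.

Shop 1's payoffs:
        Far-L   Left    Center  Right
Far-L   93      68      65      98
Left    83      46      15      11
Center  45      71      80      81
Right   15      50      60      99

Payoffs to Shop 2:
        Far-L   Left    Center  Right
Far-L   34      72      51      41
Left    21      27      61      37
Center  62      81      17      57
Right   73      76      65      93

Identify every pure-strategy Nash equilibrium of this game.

For each player, find the best response to each opponent profile; mutual best responses are the pure NE.
Shop 1 against Far-L: payoffs 93, 83, 45, 15 → best response Far-L.
Shop 1 against Left: payoffs 68, 46, 71, 50 → best response Center.
Shop 1 against Center: payoffs 65, 15, 80, 60 → best response Center.
Shop 1 against Right: payoffs 98, 11, 81, 99 → best response Right.
Shop 2 against Far-L: payoffs 34, 72, 51, 41 → best response Left.
Shop 2 against Left: payoffs 21, 27, 61, 37 → best response Center.
Shop 2 against Center: payoffs 62, 81, 17, 57 → best response Left.
Shop 2 against Right: payoffs 73, 76, 65, 93 → best response Right.
Mutual best responses: (Center, Left); (Right, Right).

Pure-strategy Nash equilibria: (Center, Left) and (Right, Right)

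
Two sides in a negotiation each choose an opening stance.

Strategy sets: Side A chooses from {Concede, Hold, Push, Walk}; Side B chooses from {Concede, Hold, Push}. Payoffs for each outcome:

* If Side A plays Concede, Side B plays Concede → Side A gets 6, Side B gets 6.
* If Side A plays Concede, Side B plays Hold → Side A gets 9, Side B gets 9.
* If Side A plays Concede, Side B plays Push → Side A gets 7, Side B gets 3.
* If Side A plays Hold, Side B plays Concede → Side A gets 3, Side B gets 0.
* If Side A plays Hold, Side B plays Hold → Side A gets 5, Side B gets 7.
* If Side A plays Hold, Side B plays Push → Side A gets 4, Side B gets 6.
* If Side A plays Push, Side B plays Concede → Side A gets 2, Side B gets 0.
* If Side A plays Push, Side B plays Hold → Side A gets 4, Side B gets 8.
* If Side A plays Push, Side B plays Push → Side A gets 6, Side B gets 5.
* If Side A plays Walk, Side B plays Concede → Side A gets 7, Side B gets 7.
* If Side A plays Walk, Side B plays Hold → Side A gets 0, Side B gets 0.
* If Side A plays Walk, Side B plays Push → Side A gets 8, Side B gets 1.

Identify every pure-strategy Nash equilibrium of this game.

(Concede, Hold) and (Walk, Concede)

Side A against Concede: payoffs 6, 3, 2, 7 → best response Walk.
Side A against Hold: payoffs 9, 5, 4, 0 → best response Concede.
Side A against Push: payoffs 7, 4, 6, 8 → best response Walk.
Side B against Concede: payoffs 6, 9, 3 → best response Hold.
Side B against Hold: payoffs 0, 7, 6 → best response Hold.
Side B against Push: payoffs 0, 8, 5 → best response Hold.
Side B against Walk: payoffs 7, 0, 1 → best response Concede.
Mutual best responses: (Concede, Hold); (Walk, Concede).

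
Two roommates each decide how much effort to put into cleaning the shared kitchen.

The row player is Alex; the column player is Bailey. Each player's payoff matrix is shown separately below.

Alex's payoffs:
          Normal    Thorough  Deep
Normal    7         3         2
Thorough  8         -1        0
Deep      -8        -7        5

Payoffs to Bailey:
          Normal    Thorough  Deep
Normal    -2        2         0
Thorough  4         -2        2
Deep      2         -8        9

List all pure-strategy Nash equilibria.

For each player, find the best response to each opponent profile; mutual best responses are the pure NE.
Alex against Normal: payoffs 7, 8, -8 → best response Thorough.
Alex against Thorough: payoffs 3, -1, -7 → best response Normal.
Alex against Deep: payoffs 2, 0, 5 → best response Deep.
Bailey against Normal: payoffs -2, 2, 0 → best response Thorough.
Bailey against Thorough: payoffs 4, -2, 2 → best response Normal.
Bailey against Deep: payoffs 2, -8, 9 → best response Deep.
Mutual best responses: (Normal, Thorough); (Thorough, Normal); (Deep, Deep).

The pure Nash equilibria are (Normal, Thorough), (Thorough, Normal), (Deep, Deep).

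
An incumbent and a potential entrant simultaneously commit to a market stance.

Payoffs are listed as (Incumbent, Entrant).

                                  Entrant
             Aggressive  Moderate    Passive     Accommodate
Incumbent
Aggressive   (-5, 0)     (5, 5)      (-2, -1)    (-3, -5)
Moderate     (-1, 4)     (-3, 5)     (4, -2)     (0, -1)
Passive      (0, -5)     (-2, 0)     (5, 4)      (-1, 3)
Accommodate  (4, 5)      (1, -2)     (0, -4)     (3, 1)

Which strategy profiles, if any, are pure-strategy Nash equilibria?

(Aggressive, Moderate) and (Passive, Passive) and (Accommodate, Aggressive)

(Aggressive, Aggressive): Incumbent can switch to Moderate (-5 → -1). Not NE.
(Aggressive, Moderate): Incumbent gets 5, best alternative 1; Entrant gets 5, best alternative 0. No profitable deviation — NE.
(Aggressive, Passive): Incumbent can switch to Moderate (-2 → 4). Not NE.
(Aggressive, Accommodate): Incumbent can switch to Moderate (-3 → 0). Not NE.
(Moderate, Aggressive): Incumbent can switch to Passive (-1 → 0). Not NE.
(Moderate, Moderate): Incumbent can switch to Aggressive (-3 → 5). Not NE.
(Moderate, Passive): Incumbent can switch to Passive (4 → 5). Not NE.
(Moderate, Accommodate): Incumbent can switch to Accommodate (0 → 3). Not NE.
(Passive, Aggressive): Incumbent can switch to Accommodate (0 → 4). Not NE.
(Passive, Moderate): Incumbent can switch to Aggressive (-2 → 5). Not NE.
(Passive, Passive): Incumbent gets 5, best alternative 4; Entrant gets 4, best alternative 3. No profitable deviation — NE.
(Passive, Accommodate): Incumbent can switch to Moderate (-1 → 0). Not NE.
(Accommodate, Aggressive): Incumbent gets 4, best alternative 0; Entrant gets 5, best alternative 1. No profitable deviation — NE.
(The remaining 3 profiles each have a profitable deviation by the same check.)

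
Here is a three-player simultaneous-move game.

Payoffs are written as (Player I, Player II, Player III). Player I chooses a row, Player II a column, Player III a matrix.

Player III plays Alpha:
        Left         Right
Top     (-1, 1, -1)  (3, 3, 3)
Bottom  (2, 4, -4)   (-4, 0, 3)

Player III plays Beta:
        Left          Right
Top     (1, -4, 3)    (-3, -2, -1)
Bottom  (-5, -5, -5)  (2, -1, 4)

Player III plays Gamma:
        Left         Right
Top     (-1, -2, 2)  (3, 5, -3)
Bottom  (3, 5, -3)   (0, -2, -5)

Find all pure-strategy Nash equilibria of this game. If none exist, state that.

Pure-strategy Nash equilibria: (Top, Right, Alpha); (Bottom, Left, Gamma); (Bottom, Right, Beta)

(Top, Left, Alpha): Player I can switch to Bottom (-1 → 2). Not NE.
(Top, Left, Beta): Player II can switch to Right (-4 → -2). Not NE.
(Top, Left, Gamma): Player I can switch to Bottom (-1 → 3). Not NE.
(Top, Right, Alpha): Player I gets 3, best alternative -4; Player II gets 3, best alternative 1; Player III gets 3, best alternative -1. No profitable deviation — NE.
(Top, Right, Beta): Player I can switch to Bottom (-3 → 2). Not NE.
(Top, Right, Gamma): Player III can switch to Alpha (-3 → 3). Not NE.
(Bottom, Left, Alpha): Player III can switch to Gamma (-4 → -3). Not NE.
(Bottom, Left, Beta): Player I can switch to Top (-5 → 1). Not NE.
(Bottom, Left, Gamma): Player I gets 3, best alternative -1; Player II gets 5, best alternative -2; Player III gets -3, best alternative -4. No profitable deviation — NE.
(Bottom, Right, Alpha): Player I can switch to Top (-4 → 3). Not NE.
(Bottom, Right, Beta): Player I gets 2, best alternative -3; Player II gets -1, best alternative -5; Player III gets 4, best alternative 3. No profitable deviation — NE.
(Bottom, Right, Gamma): Player I can switch to Top (0 → 3). Not NE.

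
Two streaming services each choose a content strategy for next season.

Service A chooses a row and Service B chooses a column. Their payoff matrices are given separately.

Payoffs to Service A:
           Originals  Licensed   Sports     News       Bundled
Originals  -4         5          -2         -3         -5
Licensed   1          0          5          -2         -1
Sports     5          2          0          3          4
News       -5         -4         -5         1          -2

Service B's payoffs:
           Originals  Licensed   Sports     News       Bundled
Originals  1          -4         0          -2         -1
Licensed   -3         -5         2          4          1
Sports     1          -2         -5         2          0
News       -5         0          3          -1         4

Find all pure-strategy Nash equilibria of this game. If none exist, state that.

(Originals, Originals): Service A can switch to Licensed (-4 → 1). Not NE.
(Originals, Licensed): Service B can switch to Originals (-4 → 1). Not NE.
(Originals, Sports): Service A can switch to Licensed (-2 → 5). Not NE.
(Originals, News): Service A can switch to Licensed (-3 → -2). Not NE.
(Originals, Bundled): Service A can switch to Licensed (-5 → -1). Not NE.
(Licensed, Originals): Service A can switch to Sports (1 → 5). Not NE.
(Licensed, Licensed): Service A can switch to Originals (0 → 5). Not NE.
(Licensed, Sports): Service B can switch to News (2 → 4). Not NE.
(Licensed, News): Service A can switch to Sports (-2 → 3). Not NE.
(Licensed, Bundled): Service A can switch to Sports (-1 → 4). Not NE.
(Sports, News): Service A gets 3, best alternative 1; Service B gets 2, best alternative 1. No profitable deviation — NE.
(The remaining 9 profiles each have a profitable deviation by the same check.)

The unique pure-strategy Nash equilibrium is (Sports, News).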